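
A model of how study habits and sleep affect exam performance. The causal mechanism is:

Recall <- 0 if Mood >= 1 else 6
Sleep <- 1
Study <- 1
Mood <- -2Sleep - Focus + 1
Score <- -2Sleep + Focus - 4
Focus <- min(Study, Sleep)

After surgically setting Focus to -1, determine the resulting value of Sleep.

Under do(Focus=-1), the mechanism Focus <- min(Study, Sleep) is discarded; Focus is fixed at -1.
Since Sleep is not a descendant of the intervened variable, it is unaffected.

1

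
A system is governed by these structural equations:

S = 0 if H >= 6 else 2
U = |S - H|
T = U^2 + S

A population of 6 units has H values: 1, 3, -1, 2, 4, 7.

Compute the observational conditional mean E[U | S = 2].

1.4

E[U|S=2] averages over only the 5 units with S=2 (H = 1, 3, -1, 2, 4): U = 1, 1, 3, 0, 2, mean 1.4.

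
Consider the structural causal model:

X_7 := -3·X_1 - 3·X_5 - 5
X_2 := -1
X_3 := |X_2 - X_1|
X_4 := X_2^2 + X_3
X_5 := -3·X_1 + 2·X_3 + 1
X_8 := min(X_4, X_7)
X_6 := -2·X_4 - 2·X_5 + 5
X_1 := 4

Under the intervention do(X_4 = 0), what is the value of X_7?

-14

The intervention breaks the incoming arrows to X_4: X_4 := X_2^2 + X_3 no longer applies, and X_4 = 0.
No directed path runs from X_4 to X_7, so X_7 keeps its natural value.
X_3 = |X_2 - X_1|  [with X_2=-1, X_1=4]  = 5
X_5 = -3·X_1 + 2·X_3 + 1  [with X_1=4, X_3=5]  = -1
X_7 = -3·X_1 - 3·X_5 - 5  [with X_1=4, X_5=-1]  = -14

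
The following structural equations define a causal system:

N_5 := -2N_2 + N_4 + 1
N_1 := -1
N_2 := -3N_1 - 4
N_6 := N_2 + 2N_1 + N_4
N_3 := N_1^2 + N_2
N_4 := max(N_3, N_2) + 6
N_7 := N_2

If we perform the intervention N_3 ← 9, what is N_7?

-1

The intervention breaks the incoming arrows to N_3: N_3 := N_1^2 + N_2 no longer applies, and N_3 = 9.
N_7 is not downstream of the intervention, so its value is determined by the original equations.
N_2 = -3N_1 - 4  [with N_1=-1]  = -1
N_7 = N_2  [with N_2=-1]  = -1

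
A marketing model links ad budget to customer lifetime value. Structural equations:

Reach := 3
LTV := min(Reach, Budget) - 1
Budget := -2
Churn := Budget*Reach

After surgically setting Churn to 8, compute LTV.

-3

The intervention breaks the incoming arrows to Churn: Churn := Budget*Reach no longer applies, and Churn = 8.
LTV is not downstream of the intervention, so its value is determined by the original equations.
LTV = min(Reach, Budget) - 1  [with Reach=3, Budget=-2]  = -3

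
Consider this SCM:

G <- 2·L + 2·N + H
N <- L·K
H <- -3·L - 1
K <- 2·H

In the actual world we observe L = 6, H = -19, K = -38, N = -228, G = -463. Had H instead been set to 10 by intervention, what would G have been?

262

do(H=10) replaces the equation H <- -3·L - 1 with the constant H = 10.
K = 2·H  [with H=10]  = 20
N = L·K  [with L=6, K=20]  = 120
G = 2·L + 2·N + H  [with L=6, N=120, H=10]  = 262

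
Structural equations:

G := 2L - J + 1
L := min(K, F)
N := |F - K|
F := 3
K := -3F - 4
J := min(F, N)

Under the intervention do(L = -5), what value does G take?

Under do(L=-5), the mechanism L := min(K, F) is discarded; L is fixed at -5.
K = -3F - 4  [with F=3]  = -13
N = |F - K|  [with F=3, K=-13]  = 16
J = min(F, N)  [with F=3, N=16]  = 3
G = 2L - J + 1  [with L=-5, J=3]  = -12

-12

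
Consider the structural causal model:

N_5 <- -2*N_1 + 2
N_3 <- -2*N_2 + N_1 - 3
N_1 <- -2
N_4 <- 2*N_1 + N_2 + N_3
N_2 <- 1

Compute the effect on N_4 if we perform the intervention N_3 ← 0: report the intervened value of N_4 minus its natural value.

The intervention breaks the incoming arrows to N_3: N_3 <- -2*N_2 + N_1 - 3 no longer applies, and N_3 = 0.
N_4 = 2*N_1 + N_2 + N_3  [with N_1=-2, N_2=1, N_3=0]  = -3
Without intervention: N_3 = -2*N_2 + N_1 - 3  [with N_2=1, N_1=-2]  = -7; N_4 = 2*N_1 + N_2 + N_3  [with N_1=-2, N_2=1, N_3=-7]  = -10.
Change = -3 − (-10) = 7.

7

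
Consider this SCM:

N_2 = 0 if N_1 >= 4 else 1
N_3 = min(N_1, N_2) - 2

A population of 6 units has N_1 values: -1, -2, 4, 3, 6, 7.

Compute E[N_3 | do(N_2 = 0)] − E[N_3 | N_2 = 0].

do(N_2=0) breaks N_2's dependence on N_1. With N_2=0 fixed, N_3 across the units is -3, -4, -2, -2, -2, -2, mean -2.5.
Conditioning on N_2=0 selects the 3 unit(s) with N_1 ∈ {4, 6, 7}. Their N_3 values: -2, -2, -2. Mean = -2.
Difference = -2.5 − (-2) = -0.5.

-0.5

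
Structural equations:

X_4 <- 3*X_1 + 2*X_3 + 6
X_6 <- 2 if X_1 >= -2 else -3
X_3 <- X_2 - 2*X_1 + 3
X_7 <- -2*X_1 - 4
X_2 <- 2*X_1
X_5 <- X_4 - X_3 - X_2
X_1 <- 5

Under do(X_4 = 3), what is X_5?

Intervening sets X_4 = 3 and removes its equation (X_4 <- 3*X_1 + 2*X_3 + 6).
X_2 = 2*X_1  [with X_1=5]  = 10
X_3 = X_2 - 2*X_1 + 3  [with X_2=10, X_1=5]  = 3
X_5 = X_4 - X_3 - X_2  [with X_4=3, X_3=3, X_2=10]  = -10

-10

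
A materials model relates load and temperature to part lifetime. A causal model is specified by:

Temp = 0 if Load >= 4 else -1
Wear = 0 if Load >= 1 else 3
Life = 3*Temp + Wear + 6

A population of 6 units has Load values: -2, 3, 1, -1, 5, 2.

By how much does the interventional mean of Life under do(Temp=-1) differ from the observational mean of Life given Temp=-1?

Every unit gets Temp=-1 under the intervention. Life values become 6, 3, 3, 6, 3, 3; E[Life|do(Temp=-1)] = 4.
E[Life|Temp=-1] averages over only the 5 units with Temp=-1 (Load = -2, 3, 1, -1, 2): Life = 6, 3, 3, 6, 3, mean 4.2.
Difference = 4 − 4.2 = -0.2.

-0.2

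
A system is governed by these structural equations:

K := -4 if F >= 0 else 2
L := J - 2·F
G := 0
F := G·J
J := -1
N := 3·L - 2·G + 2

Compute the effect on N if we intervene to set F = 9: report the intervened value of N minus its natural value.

-54

The intervention breaks the incoming arrows to F: F := G·J no longer applies, and F = 9.
L = J - 2·F  [with J=-1, F=9]  = -19
N = 3·L - 2·G + 2  [with L=-19, G=0]  = -55
Without intervention: F = G·J  [with G=0, J=-1]  = 0; L = J - 2·F  [with J=-1, F=0]  = -1; N = 3·L - 2·G + 2  [with L=-1, G=0]  = -1.
Change = -55 − (-1) = -54.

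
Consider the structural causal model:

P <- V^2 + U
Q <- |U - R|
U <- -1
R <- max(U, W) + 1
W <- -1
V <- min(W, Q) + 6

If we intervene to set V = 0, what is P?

-1

The intervention breaks the incoming arrows to V: V <- min(W, Q) + 6 no longer applies, and V = 0.
P = V^2 + U  [with V=0, U=-1]  = -1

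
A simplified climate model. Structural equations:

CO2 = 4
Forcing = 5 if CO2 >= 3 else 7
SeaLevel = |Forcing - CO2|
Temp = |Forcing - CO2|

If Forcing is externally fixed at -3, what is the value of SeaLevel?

Under do(Forcing=-3), the mechanism Forcing = 5 if CO2 >= 3 else 7 is discarded; Forcing is fixed at -3.
SeaLevel = |Forcing - CO2|  [with Forcing=-3, CO2=4]  = 7

7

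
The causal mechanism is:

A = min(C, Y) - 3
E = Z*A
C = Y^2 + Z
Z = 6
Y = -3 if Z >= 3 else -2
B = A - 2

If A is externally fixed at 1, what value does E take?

6

Intervening sets A = 1 and removes its equation (A = min(C, Y) - 3).
E = Z*A  [with Z=6, A=1]  = 6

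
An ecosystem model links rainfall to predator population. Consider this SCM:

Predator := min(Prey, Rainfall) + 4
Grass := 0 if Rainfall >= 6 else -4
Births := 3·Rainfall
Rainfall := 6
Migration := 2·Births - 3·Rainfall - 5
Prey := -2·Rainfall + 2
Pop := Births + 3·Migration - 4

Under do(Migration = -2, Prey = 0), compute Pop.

8

Under do(Migration = -2, Prey = 0), each intervened variable's structural equation is replaced by its fixed value.
Births = 3·Rainfall  [with Rainfall=6]  = 18
Pop = Births + 3·Migration - 4  [with Births=18, Migration=-2]  = 8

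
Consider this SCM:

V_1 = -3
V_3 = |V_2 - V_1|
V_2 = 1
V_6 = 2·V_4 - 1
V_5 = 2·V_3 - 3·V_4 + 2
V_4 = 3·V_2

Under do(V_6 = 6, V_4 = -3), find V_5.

Setting V_6 = 6, V_4 = -3 by intervention discards those variables' equations.
V_3 = |V_2 - V_1|  [with V_2=1, V_1=-3]  = 4
V_5 = 2·V_3 - 3·V_4 + 2  [with V_3=4, V_4=-3]  = 19

19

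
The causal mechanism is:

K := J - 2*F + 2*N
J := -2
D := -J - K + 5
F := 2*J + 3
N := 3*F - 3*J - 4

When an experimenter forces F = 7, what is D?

-23

do(F=7) replaces the equation F := 2*J + 3 with the constant F = 7.
N = 3*F - 3*J - 4  [with F=7, J=-2]  = 23
K = J - 2*F + 2*N  [with J=-2, F=7, N=23]  = 30
D = -J - K + 5  [with J=-2, K=30]  = -23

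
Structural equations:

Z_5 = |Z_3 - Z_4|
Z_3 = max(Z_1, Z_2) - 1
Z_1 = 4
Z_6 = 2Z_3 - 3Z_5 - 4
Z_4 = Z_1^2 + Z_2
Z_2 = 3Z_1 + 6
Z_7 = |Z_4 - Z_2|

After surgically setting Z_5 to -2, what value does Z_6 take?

The intervention breaks the incoming arrows to Z_5: Z_5 = |Z_3 - Z_4| no longer applies, and Z_5 = -2.
Z_2 = 3Z_1 + 6  [with Z_1=4]  = 18
Z_3 = max(Z_1, Z_2) - 1  [with Z_1=4, Z_2=18]  = 17
Z_6 = 2Z_3 - 3Z_5 - 4  [with Z_3=17, Z_5=-2]  = 36

36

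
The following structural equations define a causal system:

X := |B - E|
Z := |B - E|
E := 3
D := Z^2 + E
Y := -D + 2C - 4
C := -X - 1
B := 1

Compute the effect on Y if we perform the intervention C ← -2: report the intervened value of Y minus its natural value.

Under do(C=-2), the mechanism C := -X - 1 is discarded; C is fixed at -2.
Z = |B - E|  [with B=1, E=3]  = 2
D = Z^2 + E  [with Z=2, E=3]  = 7
Y = -D + 2C - 4  [with D=7, C=-2]  = -15
Without intervention: Z = |B - E|  [with B=1, E=3]  = 2; X = |B - E|  [with B=1, E=3]  = 2; C = -X - 1  [with X=2]  = -3; D = Z^2 + E  [with Z=2, E=3]  = 7; Y = -D + 2C - 4  [with D=7, C=-3]  = -17.
Change = -15 − (-17) = 2.

2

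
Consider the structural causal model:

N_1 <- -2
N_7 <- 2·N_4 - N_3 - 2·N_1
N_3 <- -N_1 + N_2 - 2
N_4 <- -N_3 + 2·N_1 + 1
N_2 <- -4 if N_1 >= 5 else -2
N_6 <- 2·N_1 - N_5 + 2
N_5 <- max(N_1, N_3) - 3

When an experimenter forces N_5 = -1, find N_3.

-2

do(N_5=-1) replaces the equation N_5 <- max(N_1, N_3) - 3 with the constant N_5 = -1.
N_3 is not downstream of the intervention, so its value is determined by the original equations.
N_2 = -4 if N_1 >= 5 else -2  [with N_1=-2]  = -2
N_3 = -N_1 + N_2 - 2  [with N_1=-2, N_2=-2]  = -2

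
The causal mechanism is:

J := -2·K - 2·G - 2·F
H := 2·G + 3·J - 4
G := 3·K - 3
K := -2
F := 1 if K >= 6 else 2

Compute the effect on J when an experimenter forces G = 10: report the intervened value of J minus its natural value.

-38

The intervention breaks the incoming arrows to G: G := 3·K - 3 no longer applies, and G = 10.
F = 1 if K >= 6 else 2  [with K=-2]  = 2
J = -2·K - 2·G - 2·F  [with K=-2, G=10, F=2]  = -20
Without intervention: F = 1 if K >= 6 else 2  [with K=-2]  = 2; G = 3·K - 3  [with K=-2]  = -9; J = -2·K - 2·G - 2·F  [with K=-2, G=-9, F=2]  = 18.
Change = -20 − 18 = -38.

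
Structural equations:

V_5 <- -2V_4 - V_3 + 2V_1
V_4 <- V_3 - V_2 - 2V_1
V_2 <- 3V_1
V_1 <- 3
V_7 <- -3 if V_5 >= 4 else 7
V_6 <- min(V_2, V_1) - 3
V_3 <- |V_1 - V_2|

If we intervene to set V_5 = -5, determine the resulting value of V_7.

Under do(V_5=-5), the mechanism V_5 <- -2V_4 - V_3 + 2V_1 is discarded; V_5 is fixed at -5.
V_7 = -3 if V_5 >= 4 else 7  [with V_5=-5]  = 7

7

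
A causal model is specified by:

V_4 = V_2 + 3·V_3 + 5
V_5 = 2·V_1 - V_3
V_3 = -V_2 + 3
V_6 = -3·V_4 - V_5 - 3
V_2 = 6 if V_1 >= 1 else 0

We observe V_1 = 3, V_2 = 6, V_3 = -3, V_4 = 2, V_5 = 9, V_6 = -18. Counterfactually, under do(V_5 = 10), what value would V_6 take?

-19

The intervention breaks the incoming arrows to V_5: V_5 = 2·V_1 - V_3 no longer applies, and V_5 = 10.
V_2 = 6 if V_1 >= 1 else 0  [with V_1=3]  = 6
V_3 = -V_2 + 3  [with V_2=6]  = -3
V_4 = V_2 + 3·V_3 + 5  [with V_2=6, V_3=-3]  = 2
V_6 = -3·V_4 - V_5 - 3  [with V_4=2, V_5=10]  = -19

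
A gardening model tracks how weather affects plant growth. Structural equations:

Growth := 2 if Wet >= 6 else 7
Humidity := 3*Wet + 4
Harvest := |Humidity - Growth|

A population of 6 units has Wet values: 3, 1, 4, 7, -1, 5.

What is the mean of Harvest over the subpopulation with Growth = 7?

6.6

Conditioning on Growth=7 selects the 5 unit(s) with Wet ∈ {3, 1, 4, -1, 5}. Their Harvest values: 6, 0, 9, 6, 12. Mean = 6.6.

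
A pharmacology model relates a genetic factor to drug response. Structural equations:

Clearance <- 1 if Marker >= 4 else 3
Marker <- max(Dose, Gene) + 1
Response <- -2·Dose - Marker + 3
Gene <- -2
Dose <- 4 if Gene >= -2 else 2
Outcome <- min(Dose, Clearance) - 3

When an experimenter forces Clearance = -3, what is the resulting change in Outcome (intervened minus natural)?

The intervention breaks the incoming arrows to Clearance: Clearance <- 1 if Marker >= 4 else 3 no longer applies, and Clearance = -3.
Dose = 4 if Gene >= -2 else 2  [with Gene=-2]  = 4
Outcome = min(Dose, Clearance) - 3  [with Dose=4, Clearance=-3]  = -6
Without intervention: Dose = 4 if Gene >= -2 else 2  [with Gene=-2]  = 4; Marker = max(Dose, Gene) + 1  [with Dose=4, Gene=-2]  = 5; Clearance = 1 if Marker >= 4 else 3  [with Marker=5]  = 1; Outcome = min(Dose, Clearance) - 3  [with Dose=4, Clearance=1]  = -2.
Change = -6 − (-2) = -4.

-4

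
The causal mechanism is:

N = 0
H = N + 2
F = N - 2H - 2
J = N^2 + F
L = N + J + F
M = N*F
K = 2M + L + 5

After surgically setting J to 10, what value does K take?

9

The intervention breaks the incoming arrows to J: J = N^2 + F no longer applies, and J = 10.
H = N + 2  [with N=0]  = 2
F = N - 2H - 2  [with N=0, H=2]  = -6
L = N + J + F  [with N=0, J=10, F=-6]  = 4
M = N*F  [with N=0, F=-6]  = 0
K = 2M + L + 5  [with M=0, L=4]  = 9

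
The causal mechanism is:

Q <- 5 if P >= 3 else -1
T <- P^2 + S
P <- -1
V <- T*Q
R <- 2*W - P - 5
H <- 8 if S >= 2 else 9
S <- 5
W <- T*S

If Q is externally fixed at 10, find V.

do(Q=10) replaces the equation Q <- 5 if P >= 3 else -1 with the constant Q = 10.
T = P^2 + S  [with P=-1, S=5]  = 6
V = T*Q  [with T=6, Q=10]  = 60

60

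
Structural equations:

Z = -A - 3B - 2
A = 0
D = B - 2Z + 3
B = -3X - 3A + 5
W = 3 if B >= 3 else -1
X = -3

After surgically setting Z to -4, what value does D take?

The intervention breaks the incoming arrows to Z: Z = -A - 3B - 2 no longer applies, and Z = -4.
B = -3X - 3A + 5  [with X=-3, A=0]  = 14
D = B - 2Z + 3  [with B=14, Z=-4]  = 25

25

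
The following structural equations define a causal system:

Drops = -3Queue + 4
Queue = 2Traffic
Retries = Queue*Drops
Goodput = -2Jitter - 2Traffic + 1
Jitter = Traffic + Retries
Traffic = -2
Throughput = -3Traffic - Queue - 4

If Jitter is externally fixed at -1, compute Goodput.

Under do(Jitter=-1), the mechanism Jitter = Traffic + Retries is discarded; Jitter is fixed at -1.
Goodput = -2Jitter - 2Traffic + 1  [with Jitter=-1, Traffic=-2]  = 7

7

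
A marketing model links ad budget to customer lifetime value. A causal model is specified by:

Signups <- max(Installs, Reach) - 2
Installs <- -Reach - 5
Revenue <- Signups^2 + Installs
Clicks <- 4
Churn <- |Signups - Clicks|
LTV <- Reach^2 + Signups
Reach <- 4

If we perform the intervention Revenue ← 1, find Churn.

do(Revenue=1) replaces the equation Revenue <- Signups^2 + Installs with the constant Revenue = 1.
Since Churn is not a descendant of the intervened variable, it is unaffected.
Installs = -Reach - 5  [with Reach=4]  = -9
Signups = max(Installs, Reach) - 2  [with Installs=-9, Reach=4]  = 2
Churn = |Signups - Clicks|  [with Signups=2, Clicks=4]  = 2

2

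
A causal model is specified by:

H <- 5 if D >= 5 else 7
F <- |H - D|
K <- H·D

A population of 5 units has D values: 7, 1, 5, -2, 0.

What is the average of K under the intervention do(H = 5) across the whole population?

11

The intervention sets H=5 in all 5 units regardless of D. Recomputing K per unit gives 35, 5, 25, -10, 0; average 11.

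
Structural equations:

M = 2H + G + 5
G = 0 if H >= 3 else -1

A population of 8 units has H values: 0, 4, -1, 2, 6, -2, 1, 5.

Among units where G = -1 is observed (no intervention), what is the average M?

4

Observing G=-1 restricts to units where G's equation naturally yields -1: H ∈ {0, -1, 2, -2, 1}. In that subpopulation M = 4, 2, 8, 0, 6, mean 4.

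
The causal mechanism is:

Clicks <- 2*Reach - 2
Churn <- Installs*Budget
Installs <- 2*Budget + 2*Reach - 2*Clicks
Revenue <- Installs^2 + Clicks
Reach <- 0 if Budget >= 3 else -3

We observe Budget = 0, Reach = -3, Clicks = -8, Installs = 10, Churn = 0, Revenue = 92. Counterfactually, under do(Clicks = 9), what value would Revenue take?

The intervention breaks the incoming arrows to Clicks: Clicks <- 2*Reach - 2 no longer applies, and Clicks = 9.
Reach = 0 if Budget >= 3 else -3  [with Budget=0]  = -3
Installs = 2*Budget + 2*Reach - 2*Clicks  [with Budget=0, Reach=-3, Clicks=9]  = -24
Revenue = Installs^2 + Clicks  [with Installs=-24, Clicks=9]  = 585

585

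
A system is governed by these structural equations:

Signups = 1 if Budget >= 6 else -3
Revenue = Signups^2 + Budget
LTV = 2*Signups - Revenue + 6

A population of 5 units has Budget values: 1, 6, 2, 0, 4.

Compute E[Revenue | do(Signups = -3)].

11.6

Under do(Signups=-3), Signups's equation is replaced by Signups=-3 for every unit. Per-unit Revenue: 10, 15, 11, 9, 13. Mean = 11.6.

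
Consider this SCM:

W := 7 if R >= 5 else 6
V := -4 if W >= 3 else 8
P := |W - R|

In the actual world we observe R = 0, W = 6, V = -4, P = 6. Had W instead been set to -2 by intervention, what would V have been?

The intervention breaks the incoming arrows to W: W := 7 if R >= 5 else 6 no longer applies, and W = -2.
V = -4 if W >= 3 else 8  [with W=-2]  = 8

8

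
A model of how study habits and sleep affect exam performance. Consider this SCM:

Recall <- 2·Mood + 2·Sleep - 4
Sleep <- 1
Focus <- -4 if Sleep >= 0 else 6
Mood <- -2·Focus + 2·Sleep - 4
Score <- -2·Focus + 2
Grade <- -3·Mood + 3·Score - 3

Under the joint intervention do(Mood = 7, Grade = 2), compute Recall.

Setting Mood = 7, Grade = 2 by intervention discards those variables' equations.
Recall = 2·Mood + 2·Sleep - 4  [with Mood=7, Sleep=1]  = 12

12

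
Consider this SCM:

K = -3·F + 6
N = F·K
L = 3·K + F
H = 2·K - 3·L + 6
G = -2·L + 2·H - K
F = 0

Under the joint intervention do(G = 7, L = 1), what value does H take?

Under do(G = 7, L = 1), each intervened variable's structural equation is replaced by its fixed value.
K = -3·F + 6  [with F=0]  = 6
H = 2·K - 3·L + 6  [with K=6, L=1]  = 15

15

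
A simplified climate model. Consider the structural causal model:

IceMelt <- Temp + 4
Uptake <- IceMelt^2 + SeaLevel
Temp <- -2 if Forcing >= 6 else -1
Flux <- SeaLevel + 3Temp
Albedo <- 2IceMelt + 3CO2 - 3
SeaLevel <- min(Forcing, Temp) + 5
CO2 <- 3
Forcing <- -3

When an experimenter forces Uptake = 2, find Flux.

Intervening sets Uptake = 2 and removes its equation (Uptake <- IceMelt^2 + SeaLevel).
Since Flux is not a descendant of the intervened variable, it is unaffected.
Temp = -2 if Forcing >= 6 else -1  [with Forcing=-3]  = -1
SeaLevel = min(Forcing, Temp) + 5  [with Forcing=-3, Temp=-1]  = 2
Flux = SeaLevel + 3Temp  [with SeaLevel=2, Temp=-1]  = -1

-1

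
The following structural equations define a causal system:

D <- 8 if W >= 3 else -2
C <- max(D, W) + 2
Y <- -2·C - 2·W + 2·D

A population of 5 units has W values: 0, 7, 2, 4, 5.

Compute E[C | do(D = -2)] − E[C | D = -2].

2.6

do(D=-2) breaks D's dependence on W. With D=-2 fixed, C across the units is 2, 9, 4, 6, 7, mean 5.6.
Observing D=-2 restricts to units where D's equation naturally yields -2: W ∈ {0, 2}. In that subpopulation C = 2, 4, mean 3.
Difference = 5.6 − 3 = 2.6.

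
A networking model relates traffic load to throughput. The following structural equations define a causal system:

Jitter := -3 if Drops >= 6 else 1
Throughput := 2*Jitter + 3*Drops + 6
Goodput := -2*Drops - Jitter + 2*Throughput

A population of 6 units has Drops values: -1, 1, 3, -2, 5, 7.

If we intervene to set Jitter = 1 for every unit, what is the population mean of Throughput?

Every unit gets Jitter=1 under the intervention. Throughput values become 5, 11, 17, 2, 23, 29; E[Throughput|do(Jitter=1)] = 14.5.

14.5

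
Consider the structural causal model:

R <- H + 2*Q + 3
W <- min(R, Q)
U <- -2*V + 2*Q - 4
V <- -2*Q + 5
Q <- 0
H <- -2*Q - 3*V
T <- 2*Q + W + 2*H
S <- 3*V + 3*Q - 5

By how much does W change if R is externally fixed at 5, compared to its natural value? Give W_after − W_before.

Under do(R=5), the mechanism R <- H + 2*Q + 3 is discarded; R is fixed at 5.
W = min(R, Q)  [with R=5, Q=0]  = 0
Without intervention: V = -2*Q + 5  [with Q=0]  = 5; H = -2*Q - 3*V  [with Q=0, V=5]  = -15; R = H + 2*Q + 3  [with H=-15, Q=0]  = -12; W = min(R, Q)  [with R=-12, Q=0]  = -12.
Change = 0 − (-12) = 12.

12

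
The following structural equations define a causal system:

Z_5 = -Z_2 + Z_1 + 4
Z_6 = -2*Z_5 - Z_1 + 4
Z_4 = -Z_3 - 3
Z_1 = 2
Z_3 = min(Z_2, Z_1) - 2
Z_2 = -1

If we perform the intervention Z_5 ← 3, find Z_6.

-4

The intervention breaks the incoming arrows to Z_5: Z_5 = -Z_2 + Z_1 + 4 no longer applies, and Z_5 = 3.
Z_6 = -2*Z_5 - Z_1 + 4  [with Z_5=3, Z_1=2]  = -4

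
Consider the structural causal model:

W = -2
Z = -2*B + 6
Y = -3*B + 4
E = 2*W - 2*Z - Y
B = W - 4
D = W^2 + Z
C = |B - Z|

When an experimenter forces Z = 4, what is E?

The intervention breaks the incoming arrows to Z: Z = -2*B + 6 no longer applies, and Z = 4.
B = W - 4  [with W=-2]  = -6
Y = -3*B + 4  [with B=-6]  = 22
E = 2*W - 2*Z - Y  [with W=-2, Z=4, Y=22]  = -34

-34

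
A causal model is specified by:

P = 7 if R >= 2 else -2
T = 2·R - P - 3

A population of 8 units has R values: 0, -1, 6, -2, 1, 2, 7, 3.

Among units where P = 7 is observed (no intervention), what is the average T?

-1

Conditioning on P=7 selects the 4 unit(s) with R ∈ {6, 2, 7, 3}. Their T values: 2, -6, 4, -4. Mean = -1.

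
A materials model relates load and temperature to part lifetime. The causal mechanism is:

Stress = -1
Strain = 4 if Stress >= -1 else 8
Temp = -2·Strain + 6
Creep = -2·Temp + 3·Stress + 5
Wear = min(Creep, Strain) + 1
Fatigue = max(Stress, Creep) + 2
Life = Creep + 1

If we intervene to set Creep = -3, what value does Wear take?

Intervening sets Creep = -3 and removes its equation (Creep = -2·Temp + 3·Stress + 5).
Strain = 4 if Stress >= -1 else 8  [with Stress=-1]  = 4
Wear = min(Creep, Strain) + 1  [with Creep=-3, Strain=4]  = -2

-2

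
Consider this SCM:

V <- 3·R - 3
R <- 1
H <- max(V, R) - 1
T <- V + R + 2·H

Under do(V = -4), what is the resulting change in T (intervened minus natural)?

-4

Under do(V=-4), the mechanism V <- 3·R - 3 is discarded; V is fixed at -4.
H = max(V, R) - 1  [with V=-4, R=1]  = 0
T = V + R + 2·H  [with V=-4, R=1, H=0]  = -3
Without intervention: V = 3·R - 3  [with R=1]  = 0; H = max(V, R) - 1  [with V=0, R=1]  = 0; T = V + R + 2·H  [with V=0, R=1, H=0]  = 1.
Change = -3 − 1 = -4.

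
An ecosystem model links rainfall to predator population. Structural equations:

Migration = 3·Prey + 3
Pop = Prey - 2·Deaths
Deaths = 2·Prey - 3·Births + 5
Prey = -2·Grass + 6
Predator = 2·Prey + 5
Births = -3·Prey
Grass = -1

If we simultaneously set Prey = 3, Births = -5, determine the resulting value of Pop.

-49

Setting Prey = 3, Births = -5 by intervention discards those variables' equations.
Deaths = 2·Prey - 3·Births + 5  [with Prey=3, Births=-5]  = 26
Pop = Prey - 2·Deaths  [with Prey=3, Deaths=26]  = -49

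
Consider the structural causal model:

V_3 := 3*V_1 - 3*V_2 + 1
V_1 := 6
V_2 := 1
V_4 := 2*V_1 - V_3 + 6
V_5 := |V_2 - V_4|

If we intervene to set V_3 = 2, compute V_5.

do(V_3=2) replaces the equation V_3 := 3*V_1 - 3*V_2 + 1 with the constant V_3 = 2.
V_4 = 2*V_1 - V_3 + 6  [with V_1=6, V_3=2]  = 16
V_5 = |V_2 - V_4|  [with V_2=1, V_4=16]  = 15

15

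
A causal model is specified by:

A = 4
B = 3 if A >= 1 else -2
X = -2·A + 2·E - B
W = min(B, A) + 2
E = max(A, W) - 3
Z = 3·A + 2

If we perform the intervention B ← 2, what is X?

do(B=2) replaces the equation B = 3 if A >= 1 else -2 with the constant B = 2.
W = min(B, A) + 2  [with B=2, A=4]  = 4
E = max(A, W) - 3  [with A=4, W=4]  = 1
X = -2·A + 2·E - B  [with A=4, E=1, B=2]  = -8

-8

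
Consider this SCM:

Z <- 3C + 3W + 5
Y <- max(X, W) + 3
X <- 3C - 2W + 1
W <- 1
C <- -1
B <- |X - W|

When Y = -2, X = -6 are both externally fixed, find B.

Setting Y = -2, X = -6 by intervention discards those variables' equations.
B = |X - W|  [with X=-6, W=1]  = 7

7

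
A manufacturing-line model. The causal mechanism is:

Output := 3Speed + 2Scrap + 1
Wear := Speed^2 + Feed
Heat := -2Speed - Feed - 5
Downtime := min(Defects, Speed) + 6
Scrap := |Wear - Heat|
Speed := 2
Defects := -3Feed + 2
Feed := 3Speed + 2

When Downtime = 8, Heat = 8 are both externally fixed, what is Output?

Under do(Downtime = 8, Heat = 8), each intervened variable's structural equation is replaced by its fixed value.
Feed = 3Speed + 2  [with Speed=2]  = 8
Wear = Speed^2 + Feed  [with Speed=2, Feed=8]  = 12
Scrap = |Wear - Heat|  [with Wear=12, Heat=8]  = 4
Output = 3Speed + 2Scrap + 1  [with Speed=2, Scrap=4]  = 15

15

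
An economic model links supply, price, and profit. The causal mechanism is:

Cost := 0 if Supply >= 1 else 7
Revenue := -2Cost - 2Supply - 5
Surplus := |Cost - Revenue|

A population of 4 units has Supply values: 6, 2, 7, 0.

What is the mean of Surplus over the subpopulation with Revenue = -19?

22.5

Observing Revenue=-19 restricts to units where Revenue's equation naturally yields -19: Supply ∈ {7, 0}. In that subpopulation Surplus = 19, 26, mean 22.5.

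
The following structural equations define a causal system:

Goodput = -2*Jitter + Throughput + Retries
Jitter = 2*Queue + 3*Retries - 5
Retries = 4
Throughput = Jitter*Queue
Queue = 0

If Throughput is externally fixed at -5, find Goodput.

-15

Intervening sets Throughput = -5 and removes its equation (Throughput = Jitter*Queue).
Jitter = 2*Queue + 3*Retries - 5  [with Queue=0, Retries=4]  = 7
Goodput = -2*Jitter + Throughput + Retries  [with Jitter=7, Throughput=-5, Retries=4]  = -15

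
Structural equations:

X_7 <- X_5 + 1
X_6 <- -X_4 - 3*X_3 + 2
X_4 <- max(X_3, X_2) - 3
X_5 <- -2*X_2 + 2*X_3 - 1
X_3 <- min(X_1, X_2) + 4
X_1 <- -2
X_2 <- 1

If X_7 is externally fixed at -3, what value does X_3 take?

Intervening sets X_7 = -3 and removes its equation (X_7 <- X_5 + 1).
X_3 is not downstream of the intervention, so its value is determined by the original equations.
X_3 = min(X_1, X_2) + 4  [with X_1=-2, X_2=1]  = 2

2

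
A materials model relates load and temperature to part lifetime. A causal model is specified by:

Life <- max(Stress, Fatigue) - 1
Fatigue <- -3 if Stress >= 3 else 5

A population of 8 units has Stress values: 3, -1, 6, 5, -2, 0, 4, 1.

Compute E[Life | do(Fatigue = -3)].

1

do(Fatigue=-3) breaks Fatigue's dependence on Stress. With Fatigue=-3 fixed, Life across the units is 2, -2, 5, 4, -3, -1, 3, 0, mean 1.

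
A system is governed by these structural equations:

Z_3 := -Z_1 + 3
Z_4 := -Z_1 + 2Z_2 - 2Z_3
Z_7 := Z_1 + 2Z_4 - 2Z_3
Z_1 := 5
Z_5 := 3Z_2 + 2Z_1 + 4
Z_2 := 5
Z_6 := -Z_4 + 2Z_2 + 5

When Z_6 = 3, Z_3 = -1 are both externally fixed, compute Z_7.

Under do(Z_6 = 3, Z_3 = -1), each intervened variable's structural equation is replaced by its fixed value.
Z_4 = -Z_1 + 2Z_2 - 2Z_3  [with Z_1=5, Z_2=5, Z_3=-1]  = 7
Z_7 = Z_1 + 2Z_4 - 2Z_3  [with Z_1=5, Z_4=7, Z_3=-1]  = 21

21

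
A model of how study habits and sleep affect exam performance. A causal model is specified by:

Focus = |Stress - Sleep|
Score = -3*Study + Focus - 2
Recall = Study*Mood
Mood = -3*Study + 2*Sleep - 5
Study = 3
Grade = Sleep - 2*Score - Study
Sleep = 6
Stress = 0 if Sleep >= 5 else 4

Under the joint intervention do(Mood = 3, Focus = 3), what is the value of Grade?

Under do(Mood = 3, Focus = 3), each intervened variable's structural equation is replaced by its fixed value.
Score = -3*Study + Focus - 2  [with Study=3, Focus=3]  = -8
Grade = Sleep - 2*Score - Study  [with Sleep=6, Score=-8, Study=3]  = 19

19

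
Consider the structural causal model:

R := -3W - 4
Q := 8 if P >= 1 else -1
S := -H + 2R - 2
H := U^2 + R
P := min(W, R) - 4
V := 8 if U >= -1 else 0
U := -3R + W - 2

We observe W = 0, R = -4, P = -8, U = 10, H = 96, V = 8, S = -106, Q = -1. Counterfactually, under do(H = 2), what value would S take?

-12

Under do(H=2), the mechanism H := U^2 + R is discarded; H is fixed at 2.
R = -3W - 4  [with W=0]  = -4
S = -H + 2R - 2  [with H=2, R=-4]  = -12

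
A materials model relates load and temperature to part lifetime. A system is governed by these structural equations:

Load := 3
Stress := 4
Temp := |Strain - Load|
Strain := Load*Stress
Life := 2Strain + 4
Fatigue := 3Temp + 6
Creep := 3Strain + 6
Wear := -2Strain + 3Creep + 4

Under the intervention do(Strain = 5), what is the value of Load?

3

Under do(Strain=5), the mechanism Strain := Load*Stress is discarded; Strain is fixed at 5.
Load is not downstream of the intervention, so its value is determined by the original equations.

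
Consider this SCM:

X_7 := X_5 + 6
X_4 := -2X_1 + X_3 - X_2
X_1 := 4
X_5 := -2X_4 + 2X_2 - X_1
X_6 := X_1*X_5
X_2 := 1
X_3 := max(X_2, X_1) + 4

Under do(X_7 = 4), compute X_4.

-1

Under do(X_7=4), the mechanism X_7 := X_5 + 6 is discarded; X_7 is fixed at 4.
Since X_4 is not a descendant of the intervened variable, it is unaffected.
X_3 = max(X_2, X_1) + 4  [with X_2=1, X_1=4]  = 8
X_4 = -2X_1 + X_3 - X_2  [with X_1=4, X_3=8, X_2=1]  = -1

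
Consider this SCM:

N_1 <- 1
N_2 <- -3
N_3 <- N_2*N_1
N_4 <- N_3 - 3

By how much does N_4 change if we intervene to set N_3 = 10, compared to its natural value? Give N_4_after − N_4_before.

13

The intervention breaks the incoming arrows to N_3: N_3 <- N_2*N_1 no longer applies, and N_3 = 10.
N_4 = N_3 - 3  [with N_3=10]  = 7
Without intervention: N_3 = N_2*N_1  [with N_2=-3, N_1=1]  = -3; N_4 = N_3 - 3  [with N_3=-3]  = -6.
Change = 7 − (-6) = 13.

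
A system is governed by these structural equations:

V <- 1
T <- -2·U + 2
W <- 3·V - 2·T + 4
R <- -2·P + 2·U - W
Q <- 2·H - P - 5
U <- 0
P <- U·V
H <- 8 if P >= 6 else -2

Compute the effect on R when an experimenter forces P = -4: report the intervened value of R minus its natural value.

8

The intervention breaks the incoming arrows to P: P <- U·V no longer applies, and P = -4.
T = -2·U + 2  [with U=0]  = 2
W = 3·V - 2·T + 4  [with V=1, T=2]  = 3
R = -2·P + 2·U - W  [with P=-4, U=0, W=3]  = 5
Without intervention: P = U·V  [with U=0, V=1]  = 0; T = -2·U + 2  [with U=0]  = 2; W = 3·V - 2·T + 4  [with V=1, T=2]  = 3; R = -2·P + 2·U - W  [with P=0, U=0, W=3]  = -3.
Change = 5 − (-3) = 8.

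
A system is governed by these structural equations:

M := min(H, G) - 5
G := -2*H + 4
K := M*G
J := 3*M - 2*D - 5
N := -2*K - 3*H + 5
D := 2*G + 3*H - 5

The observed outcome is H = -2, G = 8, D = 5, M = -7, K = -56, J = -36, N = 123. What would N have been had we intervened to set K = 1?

9

Under do(K=1), the mechanism K := M*G is discarded; K is fixed at 1.
N = -2*K - 3*H + 5  [with K=1, H=-2]  = 9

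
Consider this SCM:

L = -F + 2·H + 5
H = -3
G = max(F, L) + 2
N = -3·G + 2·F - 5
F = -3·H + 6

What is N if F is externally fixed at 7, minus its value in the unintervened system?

do(F=7) replaces the equation F = -3·H + 6 with the constant F = 7.
L = -F + 2·H + 5  [with F=7, H=-3]  = -8
G = max(F, L) + 2  [with F=7, L=-8]  = 9
N = -3·G + 2·F - 5  [with G=9, F=7]  = -18
Without intervention: F = -3·H + 6  [with H=-3]  = 15; L = -F + 2·H + 5  [with F=15, H=-3]  = -16; G = max(F, L) + 2  [with F=15, L=-16]  = 17; N = -3·G + 2·F - 5  [with G=17, F=15]  = -26.
Change = -18 − (-26) = 8.

8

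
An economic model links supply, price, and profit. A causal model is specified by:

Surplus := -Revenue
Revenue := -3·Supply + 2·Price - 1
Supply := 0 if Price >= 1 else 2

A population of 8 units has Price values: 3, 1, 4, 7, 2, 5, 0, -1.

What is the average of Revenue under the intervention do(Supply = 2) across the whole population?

-1.75

Every unit gets Supply=2 under the intervention. Revenue values become -1, -5, 1, 7, -3, 3, -7, -9; E[Revenue|do(Supply=2)] = -1.75.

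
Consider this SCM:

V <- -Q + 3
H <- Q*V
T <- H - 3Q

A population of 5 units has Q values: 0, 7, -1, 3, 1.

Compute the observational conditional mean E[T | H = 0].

-4.5

Conditioning on H=0 selects the 2 unit(s) with Q ∈ {0, 3}. Their T values: 0, -9. Mean = -4.5.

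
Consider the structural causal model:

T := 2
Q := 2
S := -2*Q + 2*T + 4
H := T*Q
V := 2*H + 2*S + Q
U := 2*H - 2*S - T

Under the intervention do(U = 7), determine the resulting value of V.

18

do(U=7) replaces the equation U := 2*H - 2*S - T with the constant U = 7.
Since V is not a descendant of the intervened variable, it is unaffected.
S = -2*Q + 2*T + 4  [with Q=2, T=2]  = 4
H = T*Q  [with T=2, Q=2]  = 4
V = 2*H + 2*S + Q  [with H=4, S=4, Q=2]  = 18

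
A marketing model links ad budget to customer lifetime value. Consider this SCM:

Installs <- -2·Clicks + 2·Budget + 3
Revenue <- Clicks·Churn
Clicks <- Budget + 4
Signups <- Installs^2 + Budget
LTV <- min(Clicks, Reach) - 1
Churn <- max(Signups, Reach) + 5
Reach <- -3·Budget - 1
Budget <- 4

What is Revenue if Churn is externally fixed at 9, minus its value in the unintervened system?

Intervening sets Churn = 9 and removes its equation (Churn <- max(Signups, Reach) + 5).
Clicks = Budget + 4  [with Budget=4]  = 8
Revenue = Clicks·Churn  [with Clicks=8, Churn=9]  = 72
Without intervention: Reach = -3·Budget - 1  [with Budget=4]  = -13; Clicks = Budget + 4  [with Budget=4]  = 8; Installs = -2·Clicks + 2·Budget + 3  [with Clicks=8, Budget=4]  = -5; Signups = Installs^2 + Budget  [with Installs=-5, Budget=4]  = 29; Churn = max(Signups, Reach) + 5  [with Signups=29, Reach=-13]  = 34; Revenue = Clicks·Churn  [with Clicks=8, Churn=34]  = 272.
Change = 72 − 272 = -200.

-200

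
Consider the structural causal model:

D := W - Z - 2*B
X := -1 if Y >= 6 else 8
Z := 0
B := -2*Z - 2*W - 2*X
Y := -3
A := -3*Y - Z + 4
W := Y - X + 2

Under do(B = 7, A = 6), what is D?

-23

Under do(B = 7, A = 6), each intervened variable's structural equation is replaced by its fixed value.
X = -1 if Y >= 6 else 8  [with Y=-3]  = 8
W = Y - X + 2  [with Y=-3, X=8]  = -9
D = W - Z - 2*B  [with W=-9, Z=0, B=7]  = -23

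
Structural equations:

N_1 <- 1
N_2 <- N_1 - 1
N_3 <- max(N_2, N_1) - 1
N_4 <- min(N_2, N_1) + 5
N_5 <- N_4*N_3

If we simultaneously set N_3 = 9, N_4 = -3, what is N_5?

-27

Setting N_3 = 9, N_4 = -3 by intervention discards those variables' equations.
N_5 = N_4*N_3  [with N_4=-3, N_3=9]  = -27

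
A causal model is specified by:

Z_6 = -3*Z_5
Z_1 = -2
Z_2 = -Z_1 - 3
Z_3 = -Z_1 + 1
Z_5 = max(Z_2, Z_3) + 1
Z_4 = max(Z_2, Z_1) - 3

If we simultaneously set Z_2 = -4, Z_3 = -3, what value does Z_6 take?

6

Under do(Z_2 = -4, Z_3 = -3), each intervened variable's structural equation is replaced by its fixed value.
Z_5 = max(Z_2, Z_3) + 1  [with Z_2=-4, Z_3=-3]  = -2
Z_6 = -3*Z_5  [with Z_5=-2]  = 6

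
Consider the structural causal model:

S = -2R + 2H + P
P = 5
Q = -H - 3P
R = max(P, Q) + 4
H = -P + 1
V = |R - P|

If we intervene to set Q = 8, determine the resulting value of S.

-27

The intervention breaks the incoming arrows to Q: Q = -H - 3P no longer applies, and Q = 8.
H = -P + 1  [with P=5]  = -4
R = max(P, Q) + 4  [with P=5, Q=8]  = 12
S = -2R + 2H + P  [with R=12, H=-4, P=5]  = -27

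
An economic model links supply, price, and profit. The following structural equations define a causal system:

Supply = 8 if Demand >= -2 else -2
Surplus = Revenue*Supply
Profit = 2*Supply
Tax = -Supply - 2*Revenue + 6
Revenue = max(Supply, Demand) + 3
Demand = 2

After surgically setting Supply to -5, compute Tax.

Under do(Supply=-5), the mechanism Supply = 8 if Demand >= -2 else -2 is discarded; Supply is fixed at -5.
Revenue = max(Supply, Demand) + 3  [with Supply=-5, Demand=2]  = 5
Tax = -Supply - 2*Revenue + 6  [with Supply=-5, Revenue=5]  = 1

1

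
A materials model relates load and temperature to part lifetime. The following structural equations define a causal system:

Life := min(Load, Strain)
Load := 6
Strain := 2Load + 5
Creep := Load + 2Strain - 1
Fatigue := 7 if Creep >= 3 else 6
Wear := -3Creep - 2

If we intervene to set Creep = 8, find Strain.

Under do(Creep=8), the mechanism Creep := Load + 2Strain - 1 is discarded; Creep is fixed at 8.
Since Strain is not a descendant of the intervened variable, it is unaffected.
Strain = 2Load + 5  [with Load=6]  = 17

17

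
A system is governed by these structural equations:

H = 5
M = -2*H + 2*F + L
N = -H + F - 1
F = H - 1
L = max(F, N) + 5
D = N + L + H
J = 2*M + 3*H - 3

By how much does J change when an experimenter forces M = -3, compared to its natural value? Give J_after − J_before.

Under do(M=-3), the mechanism M = -2*H + 2*F + L is discarded; M is fixed at -3.
J = 2*M + 3*H - 3  [with M=-3, H=5]  = 6
Without intervention: F = H - 1  [with H=5]  = 4; N = -H + F - 1  [with H=5, F=4]  = -2; L = max(F, N) + 5  [with F=4, N=-2]  = 9; M = -2*H + 2*F + L  [with H=5, F=4, L=9]  = 7; J = 2*M + 3*H - 3  [with M=7, H=5]  = 26.
Change = 6 − 26 = -20.

-20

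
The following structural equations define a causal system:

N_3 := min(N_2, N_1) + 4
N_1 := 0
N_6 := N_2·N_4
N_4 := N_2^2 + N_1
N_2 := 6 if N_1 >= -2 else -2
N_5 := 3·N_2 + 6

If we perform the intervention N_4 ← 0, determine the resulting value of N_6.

0

Under do(N_4=0), the mechanism N_4 := N_2^2 + N_1 is discarded; N_4 is fixed at 0.
N_2 = 6 if N_1 >= -2 else -2  [with N_1=0]  = 6
N_6 = N_2·N_4  [with N_2=6, N_4=0]  = 0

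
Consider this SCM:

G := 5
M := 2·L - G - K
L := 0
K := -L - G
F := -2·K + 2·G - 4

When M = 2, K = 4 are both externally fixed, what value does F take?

-2

The joint intervention fixes M = 2, K = 4, removing each variable's own equation.
F = -2·K + 2·G - 4  [with K=4, G=5]  = -2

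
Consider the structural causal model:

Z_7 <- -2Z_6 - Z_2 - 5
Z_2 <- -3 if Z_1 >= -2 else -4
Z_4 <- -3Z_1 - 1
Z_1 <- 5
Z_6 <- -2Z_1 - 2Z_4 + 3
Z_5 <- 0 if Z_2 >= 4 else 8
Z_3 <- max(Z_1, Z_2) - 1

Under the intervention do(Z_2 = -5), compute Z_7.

Under do(Z_2=-5), the mechanism Z_2 <- -3 if Z_1 >= -2 else -4 is discarded; Z_2 is fixed at -5.
Z_4 = -3Z_1 - 1  [with Z_1=5]  = -16
Z_6 = -2Z_1 - 2Z_4 + 3  [with Z_1=5, Z_4=-16]  = 25
Z_7 = -2Z_6 - Z_2 - 5  [with Z_6=25, Z_2=-5]  = -50

-50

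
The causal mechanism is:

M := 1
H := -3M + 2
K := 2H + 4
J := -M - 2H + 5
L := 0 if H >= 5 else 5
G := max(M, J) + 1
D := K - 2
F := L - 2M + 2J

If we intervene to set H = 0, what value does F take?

11

do(H=0) replaces the equation H := -3M + 2 with the constant H = 0.
J = -M - 2H + 5  [with M=1, H=0]  = 4
L = 0 if H >= 5 else 5  [with H=0]  = 5
F = L - 2M + 2J  [with L=5, M=1, J=4]  = 11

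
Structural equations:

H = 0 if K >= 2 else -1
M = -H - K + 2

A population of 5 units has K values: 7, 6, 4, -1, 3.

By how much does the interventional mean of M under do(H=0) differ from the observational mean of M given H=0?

do(H=0) breaks H's dependence on K. With H=0 fixed, M across the units is -5, -4, -2, 3, -1, mean -1.8.
Conditioning on H=0 selects the 4 unit(s) with K ∈ {7, 6, 4, 3}. Their M values: -5, -4, -2, -1. Mean = -3.
Difference = -1.8 − (-3) = 1.2.

1.2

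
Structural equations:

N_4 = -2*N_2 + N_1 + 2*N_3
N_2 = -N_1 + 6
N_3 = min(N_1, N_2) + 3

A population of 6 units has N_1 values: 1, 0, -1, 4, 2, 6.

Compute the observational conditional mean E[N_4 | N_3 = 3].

Observing N_3=3 restricts to units where N_3's equation naturally yields 3: N_1 ∈ {0, 6}. In that subpopulation N_4 = -6, 12, mean 3.

3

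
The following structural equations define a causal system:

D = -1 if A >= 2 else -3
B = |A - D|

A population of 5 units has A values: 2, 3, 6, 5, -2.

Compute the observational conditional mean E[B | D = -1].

5

E[B|D=-1] averages over only the 4 units with D=-1 (A = 2, 3, 6, 5): B = 3, 4, 7, 6, mean 5.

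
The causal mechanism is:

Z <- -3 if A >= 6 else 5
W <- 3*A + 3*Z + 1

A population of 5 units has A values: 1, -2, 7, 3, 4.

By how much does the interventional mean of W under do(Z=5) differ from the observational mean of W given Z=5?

Under do(Z=5), Z's equation is replaced by Z=5 for every unit. Per-unit W: 19, 10, 37, 25, 28. Mean = 23.8.
Observing Z=5 restricts to units where Z's equation naturally yields 5: A ∈ {1, -2, 3, 4}. In that subpopulation W = 19, 10, 25, 28, mean 20.5.
Difference = 23.8 − 20.5 = 3.3.

3.3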